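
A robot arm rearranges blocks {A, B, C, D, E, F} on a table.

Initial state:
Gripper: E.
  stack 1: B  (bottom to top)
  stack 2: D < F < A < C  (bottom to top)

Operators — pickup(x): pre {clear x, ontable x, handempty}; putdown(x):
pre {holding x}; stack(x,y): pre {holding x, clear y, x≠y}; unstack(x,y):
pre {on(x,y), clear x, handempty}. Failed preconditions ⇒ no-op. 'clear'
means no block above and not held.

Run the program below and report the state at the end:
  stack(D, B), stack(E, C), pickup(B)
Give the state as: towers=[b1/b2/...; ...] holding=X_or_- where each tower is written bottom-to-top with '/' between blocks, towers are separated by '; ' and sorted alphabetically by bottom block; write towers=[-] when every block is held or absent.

towers=[D/F/A/C/E] holding=B

step 1 (stack(D, B)) [no-op]: towers=[B; D/F/A/C] holding=E
step 2 (stack(E, C)): towers=[B; D/F/A/C/E] holding=-
step 3 (pickup(B)): towers=[D/F/A/C/E] holding=B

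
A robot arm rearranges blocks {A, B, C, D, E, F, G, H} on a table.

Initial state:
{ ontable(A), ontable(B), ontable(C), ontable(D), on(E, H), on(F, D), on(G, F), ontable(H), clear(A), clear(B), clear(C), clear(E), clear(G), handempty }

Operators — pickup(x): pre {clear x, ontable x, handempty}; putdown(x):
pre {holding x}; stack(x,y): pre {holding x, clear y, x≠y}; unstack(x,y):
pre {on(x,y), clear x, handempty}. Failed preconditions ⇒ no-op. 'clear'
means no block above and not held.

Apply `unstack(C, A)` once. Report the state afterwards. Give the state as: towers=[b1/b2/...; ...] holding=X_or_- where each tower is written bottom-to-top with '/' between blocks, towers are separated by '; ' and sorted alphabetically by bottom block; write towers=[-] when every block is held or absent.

before: towers=[A; B; C; D/F/G; H/E] holding=-
pre[unstack(C, A)]: on(C,A) no, clear(C) yes, handempty yes
on(C,A) unmet → unstack(C, A) is a no-op
after:  towers=[A; B; C; D/F/G; H/E] holding=-

towers=[A; B; C; D/F/G; H/E] holding=-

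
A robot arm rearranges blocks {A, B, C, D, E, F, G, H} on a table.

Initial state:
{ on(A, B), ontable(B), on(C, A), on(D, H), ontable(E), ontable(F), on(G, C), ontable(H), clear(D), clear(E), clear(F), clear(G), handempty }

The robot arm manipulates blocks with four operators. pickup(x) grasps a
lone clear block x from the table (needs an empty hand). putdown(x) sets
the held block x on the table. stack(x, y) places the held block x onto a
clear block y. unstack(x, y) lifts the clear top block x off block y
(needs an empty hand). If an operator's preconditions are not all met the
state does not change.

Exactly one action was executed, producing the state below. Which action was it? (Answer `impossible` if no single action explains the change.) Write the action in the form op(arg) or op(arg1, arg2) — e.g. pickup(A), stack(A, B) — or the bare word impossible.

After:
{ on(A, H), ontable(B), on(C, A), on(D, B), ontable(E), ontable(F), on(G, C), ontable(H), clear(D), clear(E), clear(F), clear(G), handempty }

impossible

target: towers=[B/D; E; F; H/A/C/G] holding=-
     unstack(G, C) → towers=[B/A/C; E; F; H/D] holding=G
         pickup(E) → towers=[B/A/C/G; F; H/D] holding=E
         pickup(F) → towers=[B/A/C/G; E; H/D] holding=F
     unstack(D, H) → towers=[B/A/C/G; E; F; H] holding=D
none of the 4 applicable actions match → impossible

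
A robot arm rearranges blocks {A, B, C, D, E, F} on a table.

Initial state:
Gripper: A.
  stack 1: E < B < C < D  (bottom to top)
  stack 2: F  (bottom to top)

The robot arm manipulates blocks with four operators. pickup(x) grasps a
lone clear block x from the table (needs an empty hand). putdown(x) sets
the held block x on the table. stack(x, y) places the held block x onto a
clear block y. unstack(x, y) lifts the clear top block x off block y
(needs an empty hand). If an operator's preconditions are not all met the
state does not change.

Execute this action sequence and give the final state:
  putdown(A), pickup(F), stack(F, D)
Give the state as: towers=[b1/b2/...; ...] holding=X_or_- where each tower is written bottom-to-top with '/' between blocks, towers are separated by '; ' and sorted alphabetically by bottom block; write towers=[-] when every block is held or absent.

towers=[A; E/B/C/D/F] holding=-

step 1 (putdown(A)): towers=[A; E/B/C/D; F] holding=-
step 2 (pickup(F)): towers=[A; E/B/C/D] holding=F
step 3 (stack(F, D)): towers=[A; E/B/C/D/F] holding=-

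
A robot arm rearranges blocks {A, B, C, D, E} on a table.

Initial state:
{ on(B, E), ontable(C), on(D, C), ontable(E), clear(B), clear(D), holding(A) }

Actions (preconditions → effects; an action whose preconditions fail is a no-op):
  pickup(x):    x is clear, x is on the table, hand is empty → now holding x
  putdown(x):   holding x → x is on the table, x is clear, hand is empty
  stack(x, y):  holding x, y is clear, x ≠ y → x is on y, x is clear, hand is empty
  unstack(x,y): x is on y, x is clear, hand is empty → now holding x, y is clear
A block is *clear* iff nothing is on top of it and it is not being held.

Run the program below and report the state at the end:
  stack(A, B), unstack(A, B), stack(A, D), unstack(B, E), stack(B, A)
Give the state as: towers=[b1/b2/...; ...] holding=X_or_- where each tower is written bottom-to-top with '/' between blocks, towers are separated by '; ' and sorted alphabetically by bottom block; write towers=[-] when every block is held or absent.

step 1 (stack(A, B)): towers=[C/D; E/B/A] holding=-
step 2 (unstack(A, B)): towers=[C/D; E/B] holding=A
step 3 (stack(A, D)): towers=[C/D/A; E/B] holding=-
step 4 (unstack(B, E)): towers=[C/D/A; E] holding=B
step 5 (stack(B, A)): towers=[C/D/A/B; E] holding=-

towers=[C/D/A/B; E] holding=-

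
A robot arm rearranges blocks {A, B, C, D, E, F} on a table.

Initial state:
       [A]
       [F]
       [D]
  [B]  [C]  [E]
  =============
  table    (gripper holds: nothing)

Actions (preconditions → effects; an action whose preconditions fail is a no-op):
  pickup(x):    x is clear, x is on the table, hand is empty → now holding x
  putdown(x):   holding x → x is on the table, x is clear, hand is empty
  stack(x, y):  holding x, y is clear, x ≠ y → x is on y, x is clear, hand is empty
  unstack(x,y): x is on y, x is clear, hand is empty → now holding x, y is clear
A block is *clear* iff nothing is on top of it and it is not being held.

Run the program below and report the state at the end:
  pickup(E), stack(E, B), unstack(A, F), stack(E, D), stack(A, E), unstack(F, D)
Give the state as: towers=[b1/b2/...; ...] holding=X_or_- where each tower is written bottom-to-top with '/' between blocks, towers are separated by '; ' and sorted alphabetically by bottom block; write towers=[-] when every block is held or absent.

step 1 (pickup(E)): towers=[B; C/D/F/A] holding=E
step 2 (stack(E, B)): towers=[B/E; C/D/F/A] holding=-
step 3 (unstack(A, F)): towers=[B/E; C/D/F] holding=A
step 4 (stack(E, D)) [no-op]: towers=[B/E; C/D/F] holding=A
step 5 (stack(A, E)): towers=[B/E/A; C/D/F] holding=-
step 6 (unstack(F, D)): towers=[B/E/A; C/D] holding=F

towers=[B/E/A; C/D] holding=F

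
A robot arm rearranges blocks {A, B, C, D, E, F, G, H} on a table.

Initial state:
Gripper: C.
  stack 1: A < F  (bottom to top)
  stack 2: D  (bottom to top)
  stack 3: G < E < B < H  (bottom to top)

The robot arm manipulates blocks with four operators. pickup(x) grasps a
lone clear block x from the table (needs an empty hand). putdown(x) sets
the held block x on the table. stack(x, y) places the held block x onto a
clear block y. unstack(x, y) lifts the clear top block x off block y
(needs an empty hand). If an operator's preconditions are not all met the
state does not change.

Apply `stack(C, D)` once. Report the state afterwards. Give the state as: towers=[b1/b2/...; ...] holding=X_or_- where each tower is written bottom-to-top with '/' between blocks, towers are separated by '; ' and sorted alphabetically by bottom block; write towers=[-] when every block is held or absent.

towers=[A/F; D/C; G/E/B/H] holding=-

before: towers=[A/F; D; G/E/B/H] holding=C
pre[stack(C, D)]: holding(C) ok, clear(D) ok, C≠D ok
all met → apply stack(C, D)
after:  towers=[A/F; D/C; G/E/B/H] holding=-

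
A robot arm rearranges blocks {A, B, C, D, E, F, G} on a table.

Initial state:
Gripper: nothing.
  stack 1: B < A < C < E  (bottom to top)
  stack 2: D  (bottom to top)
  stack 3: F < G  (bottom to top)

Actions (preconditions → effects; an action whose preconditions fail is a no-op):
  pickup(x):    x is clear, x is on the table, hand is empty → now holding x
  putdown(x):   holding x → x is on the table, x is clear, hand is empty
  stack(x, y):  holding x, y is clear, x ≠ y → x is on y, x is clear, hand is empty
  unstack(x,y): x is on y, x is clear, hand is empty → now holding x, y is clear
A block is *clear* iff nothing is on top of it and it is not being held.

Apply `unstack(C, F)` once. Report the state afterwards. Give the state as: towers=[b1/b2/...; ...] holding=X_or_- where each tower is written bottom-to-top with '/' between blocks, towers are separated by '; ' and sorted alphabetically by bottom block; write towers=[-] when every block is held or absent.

before: towers=[B/A/C/E; D; F/G] holding=-
pre[unstack(C, F)]: on(C,F) ✗, clear(C) ✗, handempty ✓
on(C,F), clear(C) unmet → unstack(C, F) is a no-op
after:  towers=[B/A/C/E; D; F/G] holding=-

towers=[B/A/C/E; D; F/G] holding=-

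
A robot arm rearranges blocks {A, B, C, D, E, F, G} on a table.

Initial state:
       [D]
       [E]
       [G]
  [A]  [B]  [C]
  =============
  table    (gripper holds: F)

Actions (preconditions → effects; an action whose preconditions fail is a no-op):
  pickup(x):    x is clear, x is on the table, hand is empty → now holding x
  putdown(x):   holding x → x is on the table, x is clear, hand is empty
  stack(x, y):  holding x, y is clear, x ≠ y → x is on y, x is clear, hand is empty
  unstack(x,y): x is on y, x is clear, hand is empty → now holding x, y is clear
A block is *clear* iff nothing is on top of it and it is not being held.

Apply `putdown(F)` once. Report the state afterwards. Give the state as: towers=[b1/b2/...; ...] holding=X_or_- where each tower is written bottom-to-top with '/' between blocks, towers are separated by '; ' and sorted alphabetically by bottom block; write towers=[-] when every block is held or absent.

towers=[A; B/G/E/D; C; F] holding=-

before: towers=[A; B/G/E/D; C] holding=F
pre[putdown(F)]: holding(F) ok
all met → apply putdown(F)
after:  towers=[A; B/G/E/D; C; F] holding=-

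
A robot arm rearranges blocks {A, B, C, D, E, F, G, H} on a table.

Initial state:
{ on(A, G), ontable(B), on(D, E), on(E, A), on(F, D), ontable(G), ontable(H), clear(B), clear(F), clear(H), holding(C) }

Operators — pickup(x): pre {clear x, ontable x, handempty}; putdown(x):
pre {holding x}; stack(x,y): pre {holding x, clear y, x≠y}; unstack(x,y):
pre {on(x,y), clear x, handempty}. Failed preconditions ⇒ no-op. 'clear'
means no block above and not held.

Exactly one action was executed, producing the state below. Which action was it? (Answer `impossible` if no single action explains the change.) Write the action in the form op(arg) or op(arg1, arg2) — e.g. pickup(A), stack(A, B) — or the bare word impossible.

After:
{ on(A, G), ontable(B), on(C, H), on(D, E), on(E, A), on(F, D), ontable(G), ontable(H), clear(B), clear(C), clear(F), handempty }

stack(C, H)

target: towers=[B; G/A/E/D/F; H/C] holding=-
        putdown(C) → towers=[B; C; G/A/E/D/F; H] holding=-
       stack(C, H) → towers=[B; G/A/E/D/F; H/C] holding=-  ← match
       stack(C, B) → towers=[B/C; G/A/E/D/F; H] holding=-
       stack(C, F) → towers=[B; G/A/E/D/F/C; H] holding=-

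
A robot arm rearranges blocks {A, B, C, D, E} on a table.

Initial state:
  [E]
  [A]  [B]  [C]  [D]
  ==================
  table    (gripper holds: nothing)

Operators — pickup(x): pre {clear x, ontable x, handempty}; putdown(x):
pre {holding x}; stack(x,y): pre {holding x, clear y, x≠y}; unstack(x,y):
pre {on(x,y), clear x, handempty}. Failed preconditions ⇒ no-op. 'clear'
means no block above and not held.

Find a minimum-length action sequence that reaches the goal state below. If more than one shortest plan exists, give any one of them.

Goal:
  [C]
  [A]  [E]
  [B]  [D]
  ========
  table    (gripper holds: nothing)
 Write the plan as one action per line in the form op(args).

step 1 (unstack(E, A)): towers=[A; B; C; D] holding=E
step 2 (stack(E, D)): towers=[A; B; C; D/E] holding=-
step 3 (pickup(A)): towers=[B; C; D/E] holding=A
step 4 (stack(A, B)): towers=[B/A; C; D/E] holding=-
step 5 (pickup(C)): towers=[B/A; D/E] holding=C
step 6 (stack(C, A)): towers=[B/A/C; D/E] holding=-
goal check: towers=[B/A/C; D/E] holding=- — reached (length 6, optimal by BFS)

unstack(E, A)
stack(E, D)
pickup(A)
stack(A, B)
pickup(C)
stack(C, A)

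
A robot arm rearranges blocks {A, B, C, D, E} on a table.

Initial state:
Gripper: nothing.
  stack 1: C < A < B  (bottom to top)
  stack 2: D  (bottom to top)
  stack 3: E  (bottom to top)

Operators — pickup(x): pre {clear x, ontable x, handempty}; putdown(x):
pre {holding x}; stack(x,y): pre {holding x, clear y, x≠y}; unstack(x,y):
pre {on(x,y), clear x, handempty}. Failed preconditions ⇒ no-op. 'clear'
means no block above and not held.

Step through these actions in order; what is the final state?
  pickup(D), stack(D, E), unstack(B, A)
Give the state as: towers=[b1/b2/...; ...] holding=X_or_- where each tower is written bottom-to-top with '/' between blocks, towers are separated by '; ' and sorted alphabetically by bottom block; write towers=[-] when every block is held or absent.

towers=[C/A; E/D] holding=B

step 1 (pickup(D)): towers=[C/A/B; E] holding=D
step 2 (stack(D, E)): towers=[C/A/B; E/D] holding=-
step 3 (unstack(B, A)): towers=[C/A; E/D] holding=B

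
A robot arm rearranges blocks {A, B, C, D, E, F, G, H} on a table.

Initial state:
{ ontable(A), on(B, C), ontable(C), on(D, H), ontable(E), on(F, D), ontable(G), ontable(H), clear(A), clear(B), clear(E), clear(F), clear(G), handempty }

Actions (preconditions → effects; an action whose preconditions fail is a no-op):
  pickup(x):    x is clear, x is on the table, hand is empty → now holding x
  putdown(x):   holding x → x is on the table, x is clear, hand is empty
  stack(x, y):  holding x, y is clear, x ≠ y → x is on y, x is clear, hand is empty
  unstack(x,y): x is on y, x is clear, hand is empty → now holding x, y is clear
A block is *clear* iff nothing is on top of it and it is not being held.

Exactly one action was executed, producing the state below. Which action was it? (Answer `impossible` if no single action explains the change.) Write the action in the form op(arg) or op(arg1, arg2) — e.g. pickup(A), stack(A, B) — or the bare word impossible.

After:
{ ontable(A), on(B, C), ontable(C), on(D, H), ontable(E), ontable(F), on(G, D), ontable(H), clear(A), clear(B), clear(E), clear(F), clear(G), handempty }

impossible

target: towers=[A; C/B; E; F; H/D/G] holding=-
         pickup(G) → towers=[A; C/B; E; H/D/F] holding=G
         pickup(A) → towers=[C/B; E; G; H/D/F] holding=A
         pickup(E) → towers=[A; C/B; G; H/D/F] holding=E
     unstack(B, C) → towers=[A; C; E; G; H/D/F] holding=B
     unstack(F, D) → towers=[A; C/B; E; G; H/D] holding=F
none of the 5 applicable actions match → impossible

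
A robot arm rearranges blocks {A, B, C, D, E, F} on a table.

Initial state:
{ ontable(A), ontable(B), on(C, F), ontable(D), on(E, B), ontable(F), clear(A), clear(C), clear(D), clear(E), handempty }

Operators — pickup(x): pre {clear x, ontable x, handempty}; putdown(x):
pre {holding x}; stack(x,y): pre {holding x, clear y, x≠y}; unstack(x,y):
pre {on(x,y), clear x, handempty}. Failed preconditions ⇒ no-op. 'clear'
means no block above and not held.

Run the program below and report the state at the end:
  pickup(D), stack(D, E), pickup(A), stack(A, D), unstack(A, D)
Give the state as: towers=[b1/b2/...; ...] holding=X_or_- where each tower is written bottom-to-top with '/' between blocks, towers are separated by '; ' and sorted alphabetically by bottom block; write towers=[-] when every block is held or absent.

step 1 (pickup(D)): towers=[A; B/E; F/C] holding=D
step 2 (stack(D, E)): towers=[A; B/E/D; F/C] holding=-
step 3 (pickup(A)): towers=[B/E/D; F/C] holding=A
step 4 (stack(A, D)): towers=[B/E/D/A; F/C] holding=-
step 5 (unstack(A, D)): towers=[B/E/D; F/C] holding=A

towers=[B/E/D; F/C] holding=A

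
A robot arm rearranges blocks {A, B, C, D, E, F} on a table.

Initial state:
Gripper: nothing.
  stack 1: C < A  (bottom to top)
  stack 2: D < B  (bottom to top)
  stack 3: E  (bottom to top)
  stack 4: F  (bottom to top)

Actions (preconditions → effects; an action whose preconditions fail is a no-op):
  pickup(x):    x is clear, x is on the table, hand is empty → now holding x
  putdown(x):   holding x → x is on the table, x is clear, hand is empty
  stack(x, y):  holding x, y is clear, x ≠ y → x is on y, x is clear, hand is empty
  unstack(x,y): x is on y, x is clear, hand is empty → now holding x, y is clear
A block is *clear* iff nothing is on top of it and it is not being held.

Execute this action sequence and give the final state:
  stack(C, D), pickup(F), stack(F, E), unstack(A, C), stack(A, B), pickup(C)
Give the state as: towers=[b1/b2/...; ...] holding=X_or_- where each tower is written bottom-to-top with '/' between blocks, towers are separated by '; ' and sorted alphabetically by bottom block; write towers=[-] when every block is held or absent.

step 1 (stack(C, D)) [no-op]: towers=[C/A; D/B; E; F] holding=-
step 2 (pickup(F)): towers=[C/A; D/B; E] holding=F
step 3 (stack(F, E)): towers=[C/A; D/B; E/F] holding=-
step 4 (unstack(A, C)): towers=[C; D/B; E/F] holding=A
step 5 (stack(A, B)): towers=[C; D/B/A; E/F] holding=-
step 6 (pickup(C)): towers=[D/B/A; E/F] holding=C

towers=[D/B/A; E/F] holding=C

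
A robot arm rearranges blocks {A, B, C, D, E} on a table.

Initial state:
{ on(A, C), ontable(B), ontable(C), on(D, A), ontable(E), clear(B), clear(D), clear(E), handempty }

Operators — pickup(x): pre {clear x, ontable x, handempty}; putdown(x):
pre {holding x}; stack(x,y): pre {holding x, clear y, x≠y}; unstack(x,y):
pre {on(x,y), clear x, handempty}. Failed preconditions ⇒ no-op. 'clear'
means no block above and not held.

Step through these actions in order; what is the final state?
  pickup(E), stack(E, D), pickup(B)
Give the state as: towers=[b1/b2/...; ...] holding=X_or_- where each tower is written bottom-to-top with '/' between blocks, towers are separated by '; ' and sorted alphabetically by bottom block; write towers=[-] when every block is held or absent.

towers=[C/A/D/E] holding=B

step 1 (pickup(E)): towers=[B; C/A/D] holding=E
step 2 (stack(E, D)): towers=[B; C/A/D/E] holding=-
step 3 (pickup(B)): towers=[C/A/D/E] holding=B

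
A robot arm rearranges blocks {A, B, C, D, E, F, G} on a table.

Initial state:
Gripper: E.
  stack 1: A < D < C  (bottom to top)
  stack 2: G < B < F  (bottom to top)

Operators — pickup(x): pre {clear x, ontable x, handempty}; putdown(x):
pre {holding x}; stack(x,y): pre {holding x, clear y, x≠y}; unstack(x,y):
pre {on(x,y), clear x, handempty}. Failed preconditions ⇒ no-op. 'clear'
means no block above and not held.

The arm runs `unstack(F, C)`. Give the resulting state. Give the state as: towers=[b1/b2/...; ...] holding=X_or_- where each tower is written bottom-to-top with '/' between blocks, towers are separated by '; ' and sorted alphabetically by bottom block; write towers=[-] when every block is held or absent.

towers=[A/D/C; G/B/F] holding=E

before: towers=[A/D/C; G/B/F] holding=E
pre[unstack(F, C)]: on(F,C) no, clear(F) yes, handempty no
on(F,C), handempty unmet → unstack(F, C) is a no-op
after:  towers=[A/D/C; G/B/F] holding=E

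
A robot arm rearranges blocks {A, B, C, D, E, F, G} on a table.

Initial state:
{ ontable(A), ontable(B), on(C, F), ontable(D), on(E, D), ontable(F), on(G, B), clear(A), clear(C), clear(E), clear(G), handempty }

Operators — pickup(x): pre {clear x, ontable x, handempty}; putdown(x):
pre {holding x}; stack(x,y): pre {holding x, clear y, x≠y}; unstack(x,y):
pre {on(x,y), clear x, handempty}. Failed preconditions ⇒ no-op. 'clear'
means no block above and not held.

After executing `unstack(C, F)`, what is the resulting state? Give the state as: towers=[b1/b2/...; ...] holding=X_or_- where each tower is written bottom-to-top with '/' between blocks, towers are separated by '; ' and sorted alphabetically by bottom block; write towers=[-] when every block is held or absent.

before: towers=[A; B/G; D/E; F/C] holding=-
pre[unstack(C, F)]: on(C,F) ✓, clear(C) ✓, handempty ✓
all met → apply unstack(C, F)
after:  towers=[A; B/G; D/E; F] holding=C

towers=[A; B/G; D/E; F] holding=C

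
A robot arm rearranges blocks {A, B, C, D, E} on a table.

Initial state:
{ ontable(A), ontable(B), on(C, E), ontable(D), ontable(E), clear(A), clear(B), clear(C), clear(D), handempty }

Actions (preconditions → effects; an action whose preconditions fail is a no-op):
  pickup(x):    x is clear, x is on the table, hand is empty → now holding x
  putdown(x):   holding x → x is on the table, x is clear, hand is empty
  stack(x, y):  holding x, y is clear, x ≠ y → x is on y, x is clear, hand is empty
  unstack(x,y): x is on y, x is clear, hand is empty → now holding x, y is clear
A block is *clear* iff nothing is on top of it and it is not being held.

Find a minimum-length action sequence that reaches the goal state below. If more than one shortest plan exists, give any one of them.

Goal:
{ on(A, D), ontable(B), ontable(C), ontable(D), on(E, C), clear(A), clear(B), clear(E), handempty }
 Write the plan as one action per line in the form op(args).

pickup(A)
stack(A, D)
unstack(C, E)
putdown(C)
pickup(E)
stack(E, C)

step 1 (pickup(A)): towers=[B; D; E/C] holding=A
step 2 (stack(A, D)): towers=[B; D/A; E/C] holding=-
step 3 (unstack(C, E)): towers=[B; D/A; E] holding=C
step 4 (putdown(C)): towers=[B; C; D/A; E] holding=-
step 5 (pickup(E)): towers=[B; C; D/A] holding=E
step 6 (stack(E, C)): towers=[B; C/E; D/A] holding=-
goal check: towers=[B; C/E; D/A] holding=- — reached (length 6, optimal by BFS)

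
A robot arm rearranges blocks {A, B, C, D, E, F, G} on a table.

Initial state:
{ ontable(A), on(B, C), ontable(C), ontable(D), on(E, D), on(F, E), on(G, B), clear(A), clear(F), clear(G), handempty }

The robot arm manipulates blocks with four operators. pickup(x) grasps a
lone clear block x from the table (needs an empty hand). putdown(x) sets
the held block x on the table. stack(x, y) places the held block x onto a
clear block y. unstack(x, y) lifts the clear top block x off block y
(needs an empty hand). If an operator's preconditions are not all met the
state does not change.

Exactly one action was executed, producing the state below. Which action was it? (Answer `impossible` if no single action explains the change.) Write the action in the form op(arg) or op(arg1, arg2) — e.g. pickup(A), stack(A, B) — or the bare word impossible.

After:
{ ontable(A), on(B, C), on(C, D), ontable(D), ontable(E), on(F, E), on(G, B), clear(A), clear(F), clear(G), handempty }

impossible

target: towers=[A; D/C/B/G; E/F] holding=-
     unstack(F, E) → towers=[A; C/B/G; D/E] holding=F
     unstack(G, B) → towers=[A; C/B; D/E/F] holding=G
         pickup(A) → towers=[C/B/G; D/E/F] holding=A
none of the 3 applicable actions match → impossible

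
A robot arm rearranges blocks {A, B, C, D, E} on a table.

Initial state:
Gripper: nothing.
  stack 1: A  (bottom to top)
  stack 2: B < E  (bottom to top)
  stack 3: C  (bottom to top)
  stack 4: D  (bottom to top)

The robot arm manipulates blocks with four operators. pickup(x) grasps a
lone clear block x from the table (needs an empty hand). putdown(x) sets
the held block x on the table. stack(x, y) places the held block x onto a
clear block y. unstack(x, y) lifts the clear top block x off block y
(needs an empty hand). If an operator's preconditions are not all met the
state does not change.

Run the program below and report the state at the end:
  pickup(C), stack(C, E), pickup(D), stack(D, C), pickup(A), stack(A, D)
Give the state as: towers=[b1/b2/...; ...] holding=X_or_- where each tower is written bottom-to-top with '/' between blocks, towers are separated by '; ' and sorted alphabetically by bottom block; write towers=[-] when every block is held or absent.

step 1 (pickup(C)): towers=[A; B/E; D] holding=C
step 2 (stack(C, E)): towers=[A; B/E/C; D] holding=-
step 3 (pickup(D)): towers=[A; B/E/C] holding=D
step 4 (stack(D, C)): towers=[A; B/E/C/D] holding=-
step 5 (pickup(A)): towers=[B/E/C/D] holding=A
step 6 (stack(A, D)): towers=[B/E/C/D/A] holding=-

towers=[B/E/C/D/A] holding=-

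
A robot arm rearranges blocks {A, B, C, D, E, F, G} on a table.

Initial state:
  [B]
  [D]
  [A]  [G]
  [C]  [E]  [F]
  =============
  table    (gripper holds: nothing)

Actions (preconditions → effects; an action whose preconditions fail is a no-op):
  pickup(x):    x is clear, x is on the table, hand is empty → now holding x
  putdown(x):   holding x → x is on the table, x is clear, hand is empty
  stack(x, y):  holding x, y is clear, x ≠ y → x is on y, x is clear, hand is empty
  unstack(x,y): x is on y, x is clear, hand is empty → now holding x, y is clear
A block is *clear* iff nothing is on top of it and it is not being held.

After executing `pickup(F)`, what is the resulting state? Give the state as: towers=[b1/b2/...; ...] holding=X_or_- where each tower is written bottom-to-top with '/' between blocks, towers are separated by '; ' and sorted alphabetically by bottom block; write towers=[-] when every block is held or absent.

towers=[C/A/D/B; E/G] holding=F

before: towers=[C/A/D/B; E/G; F] holding=-
pre[pickup(F)]: clear(F) yes, ontable(F) yes, handempty yes
all met → apply pickup(F)
after:  towers=[C/A/D/B; E/G] holding=F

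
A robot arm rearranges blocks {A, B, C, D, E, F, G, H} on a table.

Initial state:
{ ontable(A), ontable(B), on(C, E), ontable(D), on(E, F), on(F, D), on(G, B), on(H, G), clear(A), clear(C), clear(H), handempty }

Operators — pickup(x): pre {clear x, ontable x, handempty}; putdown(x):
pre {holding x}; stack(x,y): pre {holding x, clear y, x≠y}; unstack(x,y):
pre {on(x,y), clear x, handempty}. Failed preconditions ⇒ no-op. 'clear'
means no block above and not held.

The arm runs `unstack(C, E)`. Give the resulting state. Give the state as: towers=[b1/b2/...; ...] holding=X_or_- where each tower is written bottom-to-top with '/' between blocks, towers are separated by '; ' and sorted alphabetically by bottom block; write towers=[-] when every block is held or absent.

towers=[A; B/G/H; D/F/E] holding=C

before: towers=[A; B/G/H; D/F/E/C] holding=-
pre[unstack(C, E)]: on(C,E) ✓, clear(C) ✓, handempty ✓
all met → apply unstack(C, E)
after:  towers=[A; B/G/H; D/F/E] holding=C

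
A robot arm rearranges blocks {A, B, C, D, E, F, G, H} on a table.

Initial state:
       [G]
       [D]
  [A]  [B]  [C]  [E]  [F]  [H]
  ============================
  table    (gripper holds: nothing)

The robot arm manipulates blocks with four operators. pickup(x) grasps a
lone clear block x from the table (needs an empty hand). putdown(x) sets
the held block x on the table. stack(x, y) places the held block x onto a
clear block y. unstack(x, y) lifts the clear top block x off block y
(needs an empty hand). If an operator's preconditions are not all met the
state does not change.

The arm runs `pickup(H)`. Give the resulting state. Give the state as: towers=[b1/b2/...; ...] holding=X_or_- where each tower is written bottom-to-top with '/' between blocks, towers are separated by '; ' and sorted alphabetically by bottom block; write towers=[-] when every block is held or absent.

towers=[A; B/D/G; C; E; F] holding=H

before: towers=[A; B/D/G; C; E; F; H] holding=-
pre[pickup(H)]: clear(H) ✓, ontable(H) ✓, handempty ✓
all met → apply pickup(H)
after:  towers=[A; B/D/G; C; E; F] holding=H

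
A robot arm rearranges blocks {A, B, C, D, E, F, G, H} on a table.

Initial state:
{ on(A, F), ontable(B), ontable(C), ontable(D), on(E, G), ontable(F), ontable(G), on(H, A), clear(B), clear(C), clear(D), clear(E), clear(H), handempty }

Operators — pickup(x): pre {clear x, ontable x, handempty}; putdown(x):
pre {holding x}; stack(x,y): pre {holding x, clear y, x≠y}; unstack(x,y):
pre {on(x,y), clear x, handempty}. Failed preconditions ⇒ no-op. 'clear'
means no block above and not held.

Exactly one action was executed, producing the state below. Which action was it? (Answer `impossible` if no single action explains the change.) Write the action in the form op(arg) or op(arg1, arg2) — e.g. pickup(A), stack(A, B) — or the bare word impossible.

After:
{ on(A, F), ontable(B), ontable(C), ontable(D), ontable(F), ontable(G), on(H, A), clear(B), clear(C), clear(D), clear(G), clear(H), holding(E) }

target: towers=[B; C; D; F/A/H; G] holding=E
     unstack(E, G) → towers=[B; C; D; F/A/H; G] holding=E  ← match
     unstack(H, A) → towers=[B; C; D; F/A; G/E] holding=H
         pickup(B) → towers=[C; D; F/A/H; G/E] holding=B
         pickup(D) → towers=[B; C; F/A/H; G/E] holding=D
         pickup(C) → towers=[B; D; F/A/H; G/E] holding=C

unstack(E, G)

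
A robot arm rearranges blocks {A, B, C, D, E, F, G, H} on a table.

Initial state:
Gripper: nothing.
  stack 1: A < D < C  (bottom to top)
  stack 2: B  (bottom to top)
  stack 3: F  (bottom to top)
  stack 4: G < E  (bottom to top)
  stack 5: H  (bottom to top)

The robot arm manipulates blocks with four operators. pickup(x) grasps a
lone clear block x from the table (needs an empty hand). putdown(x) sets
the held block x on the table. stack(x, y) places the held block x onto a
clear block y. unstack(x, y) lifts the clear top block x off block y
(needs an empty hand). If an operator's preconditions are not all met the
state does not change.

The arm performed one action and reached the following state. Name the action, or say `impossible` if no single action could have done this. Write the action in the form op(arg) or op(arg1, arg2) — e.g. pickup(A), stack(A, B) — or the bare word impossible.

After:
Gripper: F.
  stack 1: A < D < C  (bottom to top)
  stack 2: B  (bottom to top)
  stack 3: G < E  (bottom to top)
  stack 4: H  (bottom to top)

pickup(F)

target: towers=[A/D/C; B; G/E; H] holding=F
     unstack(E, G) → towers=[A/D/C; B; F; G; H] holding=E
         pickup(H) → towers=[A/D/C; B; F; G/E] holding=H
         pickup(B) → towers=[A/D/C; F; G/E; H] holding=B
         pickup(F) → towers=[A/D/C; B; G/E; H] holding=F  ← match
     unstack(C, D) → towers=[A/D; B; F; G/E; H] holding=C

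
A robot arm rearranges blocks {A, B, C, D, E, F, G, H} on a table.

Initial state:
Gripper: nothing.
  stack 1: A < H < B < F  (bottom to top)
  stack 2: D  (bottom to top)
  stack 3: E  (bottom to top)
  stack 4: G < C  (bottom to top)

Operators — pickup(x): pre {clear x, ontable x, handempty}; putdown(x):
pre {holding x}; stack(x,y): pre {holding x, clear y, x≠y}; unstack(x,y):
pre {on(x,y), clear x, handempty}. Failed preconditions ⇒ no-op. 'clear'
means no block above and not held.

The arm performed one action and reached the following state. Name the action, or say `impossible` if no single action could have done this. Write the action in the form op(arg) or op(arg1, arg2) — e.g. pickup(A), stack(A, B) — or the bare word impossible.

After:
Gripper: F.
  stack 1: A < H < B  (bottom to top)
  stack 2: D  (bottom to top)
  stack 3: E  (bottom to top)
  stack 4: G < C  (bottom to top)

target: towers=[A/H/B; D; E; G/C] holding=F
         pickup(E) → towers=[A/H/B/F; D; G/C] holding=E
     unstack(F, B) → towers=[A/H/B; D; E; G/C] holding=F  ← match
         pickup(D) → towers=[A/H/B/F; E; G/C] holding=D
     unstack(C, G) → towers=[A/H/B/F; D; E; G] holding=C

unstack(F, B)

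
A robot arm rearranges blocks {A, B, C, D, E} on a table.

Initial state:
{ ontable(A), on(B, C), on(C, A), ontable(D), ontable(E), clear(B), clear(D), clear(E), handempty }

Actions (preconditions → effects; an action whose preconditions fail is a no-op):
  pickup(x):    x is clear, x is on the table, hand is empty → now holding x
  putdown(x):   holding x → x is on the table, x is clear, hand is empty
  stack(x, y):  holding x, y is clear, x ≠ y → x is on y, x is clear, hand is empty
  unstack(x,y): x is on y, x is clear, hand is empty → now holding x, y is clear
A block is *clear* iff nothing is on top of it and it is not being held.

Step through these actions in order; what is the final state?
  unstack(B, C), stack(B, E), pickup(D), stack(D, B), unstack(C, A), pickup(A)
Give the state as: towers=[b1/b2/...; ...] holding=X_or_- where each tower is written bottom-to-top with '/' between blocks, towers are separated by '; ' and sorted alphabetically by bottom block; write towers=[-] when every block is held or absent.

step 1 (unstack(B, C)): towers=[A/C; D; E] holding=B
step 2 (stack(B, E)): towers=[A/C; D; E/B] holding=-
step 3 (pickup(D)): towers=[A/C; E/B] holding=D
step 4 (stack(D, B)): towers=[A/C; E/B/D] holding=-
step 5 (unstack(C, A)): towers=[A; E/B/D] holding=C
step 6 (pickup(A)) [no-op]: towers=[A; E/B/D] holding=C

towers=[A; E/B/D] holding=C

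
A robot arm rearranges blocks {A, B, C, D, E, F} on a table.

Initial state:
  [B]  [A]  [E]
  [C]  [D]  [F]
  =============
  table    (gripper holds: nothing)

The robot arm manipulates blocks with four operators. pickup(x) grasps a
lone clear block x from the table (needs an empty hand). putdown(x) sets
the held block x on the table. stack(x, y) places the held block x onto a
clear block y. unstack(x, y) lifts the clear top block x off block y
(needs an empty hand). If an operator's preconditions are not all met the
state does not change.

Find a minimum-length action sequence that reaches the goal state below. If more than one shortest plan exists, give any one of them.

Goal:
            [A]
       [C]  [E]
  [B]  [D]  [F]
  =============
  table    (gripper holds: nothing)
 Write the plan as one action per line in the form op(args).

unstack(B, C)
putdown(B)
unstack(A, D)
stack(A, E)
pickup(C)
stack(C, D)

step 1 (unstack(B, C)): towers=[C; D/A; F/E] holding=B
step 2 (putdown(B)): towers=[B; C; D/A; F/E] holding=-
step 3 (unstack(A, D)): towers=[B; C; D; F/E] holding=A
step 4 (stack(A, E)): towers=[B; C; D; F/E/A] holding=-
step 5 (pickup(C)): towers=[B; D; F/E/A] holding=C
step 6 (stack(C, D)): towers=[B; D/C; F/E/A] holding=-
goal check: towers=[B; D/C; F/E/A] holding=- — reached (length 6, optimal by BFS)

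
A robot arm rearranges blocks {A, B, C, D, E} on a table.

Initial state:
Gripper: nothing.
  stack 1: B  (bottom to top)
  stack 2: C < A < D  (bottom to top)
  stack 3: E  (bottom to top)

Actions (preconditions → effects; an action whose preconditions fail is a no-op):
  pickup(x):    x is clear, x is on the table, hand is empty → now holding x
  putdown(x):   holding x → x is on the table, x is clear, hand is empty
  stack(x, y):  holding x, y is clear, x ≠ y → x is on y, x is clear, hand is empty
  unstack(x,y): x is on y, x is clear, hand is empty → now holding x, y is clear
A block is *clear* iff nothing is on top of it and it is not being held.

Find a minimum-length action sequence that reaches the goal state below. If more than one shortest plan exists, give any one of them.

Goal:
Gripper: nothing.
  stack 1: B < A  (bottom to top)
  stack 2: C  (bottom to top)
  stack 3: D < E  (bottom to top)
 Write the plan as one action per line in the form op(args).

unstack(D, A)
putdown(D)
unstack(A, C)
stack(A, B)
pickup(E)
stack(E, D)

step 1 (unstack(D, A)): towers=[B; C/A; E] holding=D
step 2 (putdown(D)): towers=[B; C/A; D; E] holding=-
step 3 (unstack(A, C)): towers=[B; C; D; E] holding=A
step 4 (stack(A, B)): towers=[B/A; C; D; E] holding=-
step 5 (pickup(E)): towers=[B/A; C; D] holding=E
step 6 (stack(E, D)): towers=[B/A; C; D/E] holding=-
goal check: towers=[B/A; C; D/E] holding=- — reached (length 6, optimal by BFS)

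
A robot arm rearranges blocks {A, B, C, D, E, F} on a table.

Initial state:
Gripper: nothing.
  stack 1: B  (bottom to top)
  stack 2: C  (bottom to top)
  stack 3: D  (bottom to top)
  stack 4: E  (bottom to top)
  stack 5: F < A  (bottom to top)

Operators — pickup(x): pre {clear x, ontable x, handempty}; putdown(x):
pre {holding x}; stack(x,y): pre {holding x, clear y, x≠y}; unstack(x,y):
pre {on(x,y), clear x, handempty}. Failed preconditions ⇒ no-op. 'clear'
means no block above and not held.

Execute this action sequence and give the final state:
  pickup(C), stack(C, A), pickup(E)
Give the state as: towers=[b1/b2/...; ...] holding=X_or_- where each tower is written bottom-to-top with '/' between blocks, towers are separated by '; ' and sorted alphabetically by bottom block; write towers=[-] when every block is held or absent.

step 1 (pickup(C)): towers=[B; D; E; F/A] holding=C
step 2 (stack(C, A)): towers=[B; D; E; F/A/C] holding=-
step 3 (pickup(E)): towers=[B; D; F/A/C] holding=E

towers=[B; D; F/A/C] holding=E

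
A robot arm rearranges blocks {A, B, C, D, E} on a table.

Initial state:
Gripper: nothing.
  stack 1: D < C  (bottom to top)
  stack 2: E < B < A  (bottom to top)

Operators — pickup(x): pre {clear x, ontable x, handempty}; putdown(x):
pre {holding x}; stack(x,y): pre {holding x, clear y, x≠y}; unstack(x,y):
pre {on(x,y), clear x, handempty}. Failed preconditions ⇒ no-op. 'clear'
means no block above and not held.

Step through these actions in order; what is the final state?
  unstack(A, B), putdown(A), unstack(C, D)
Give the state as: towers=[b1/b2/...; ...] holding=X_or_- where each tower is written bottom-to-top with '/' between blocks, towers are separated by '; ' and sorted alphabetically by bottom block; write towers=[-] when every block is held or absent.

towers=[A; D; E/B] holding=C

step 1 (unstack(A, B)): towers=[D/C; E/B] holding=A
step 2 (putdown(A)): towers=[A; D/C; E/B] holding=-
step 3 (unstack(C, D)): towers=[A; D; E/B] holding=C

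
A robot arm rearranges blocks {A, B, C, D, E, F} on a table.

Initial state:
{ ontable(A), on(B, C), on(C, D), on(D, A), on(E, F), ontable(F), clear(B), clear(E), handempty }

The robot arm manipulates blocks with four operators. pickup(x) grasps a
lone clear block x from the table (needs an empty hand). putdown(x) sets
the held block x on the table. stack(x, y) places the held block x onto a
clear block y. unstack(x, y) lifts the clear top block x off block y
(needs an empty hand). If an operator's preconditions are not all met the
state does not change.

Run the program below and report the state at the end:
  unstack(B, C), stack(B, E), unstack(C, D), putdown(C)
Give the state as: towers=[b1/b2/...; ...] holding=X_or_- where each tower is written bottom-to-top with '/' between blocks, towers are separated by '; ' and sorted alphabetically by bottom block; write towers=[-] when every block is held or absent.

step 1 (unstack(B, C)): towers=[A/D/C; F/E] holding=B
step 2 (stack(B, E)): towers=[A/D/C; F/E/B] holding=-
step 3 (unstack(C, D)): towers=[A/D; F/E/B] holding=C
step 4 (putdown(C)): towers=[A/D; C; F/E/B] holding=-

towers=[A/D; C; F/E/B] holding=-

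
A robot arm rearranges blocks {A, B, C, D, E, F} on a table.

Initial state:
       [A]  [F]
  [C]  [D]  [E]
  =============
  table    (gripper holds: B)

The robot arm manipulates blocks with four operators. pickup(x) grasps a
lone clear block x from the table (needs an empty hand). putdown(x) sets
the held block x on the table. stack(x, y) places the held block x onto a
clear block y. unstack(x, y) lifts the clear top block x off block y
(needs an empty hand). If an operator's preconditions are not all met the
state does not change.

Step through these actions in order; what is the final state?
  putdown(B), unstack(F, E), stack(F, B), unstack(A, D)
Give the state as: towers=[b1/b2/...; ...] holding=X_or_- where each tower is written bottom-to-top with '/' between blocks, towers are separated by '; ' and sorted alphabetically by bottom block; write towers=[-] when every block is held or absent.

step 1 (putdown(B)): towers=[B; C; D/A; E/F] holding=-
step 2 (unstack(F, E)): towers=[B; C; D/A; E] holding=F
step 3 (stack(F, B)): towers=[B/F; C; D/A; E] holding=-
step 4 (unstack(A, D)): towers=[B/F; C; D; E] holding=A

towers=[B/F; C; D; E] holding=A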